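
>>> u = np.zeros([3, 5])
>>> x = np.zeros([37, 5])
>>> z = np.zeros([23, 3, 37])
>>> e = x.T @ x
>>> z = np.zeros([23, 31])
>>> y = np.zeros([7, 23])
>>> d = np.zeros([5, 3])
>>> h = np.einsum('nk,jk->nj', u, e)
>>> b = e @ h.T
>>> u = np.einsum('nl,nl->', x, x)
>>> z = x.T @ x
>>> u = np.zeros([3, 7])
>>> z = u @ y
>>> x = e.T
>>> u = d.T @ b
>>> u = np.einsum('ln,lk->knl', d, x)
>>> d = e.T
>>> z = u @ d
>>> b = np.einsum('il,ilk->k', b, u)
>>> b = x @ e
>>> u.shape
(5, 3, 5)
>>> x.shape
(5, 5)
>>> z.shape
(5, 3, 5)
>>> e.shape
(5, 5)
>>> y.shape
(7, 23)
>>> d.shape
(5, 5)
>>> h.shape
(3, 5)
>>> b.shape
(5, 5)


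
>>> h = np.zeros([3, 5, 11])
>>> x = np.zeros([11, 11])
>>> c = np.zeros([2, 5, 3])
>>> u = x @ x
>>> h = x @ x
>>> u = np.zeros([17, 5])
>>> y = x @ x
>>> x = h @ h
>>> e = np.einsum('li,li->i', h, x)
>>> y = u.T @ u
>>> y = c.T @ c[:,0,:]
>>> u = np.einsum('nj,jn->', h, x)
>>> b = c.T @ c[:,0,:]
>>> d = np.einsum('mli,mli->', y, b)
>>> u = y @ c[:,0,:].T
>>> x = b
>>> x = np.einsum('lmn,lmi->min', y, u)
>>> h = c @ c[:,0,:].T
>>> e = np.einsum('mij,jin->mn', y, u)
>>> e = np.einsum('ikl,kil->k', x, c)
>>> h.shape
(2, 5, 2)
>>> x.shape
(5, 2, 3)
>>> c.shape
(2, 5, 3)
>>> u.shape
(3, 5, 2)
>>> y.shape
(3, 5, 3)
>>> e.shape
(2,)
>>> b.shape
(3, 5, 3)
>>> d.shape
()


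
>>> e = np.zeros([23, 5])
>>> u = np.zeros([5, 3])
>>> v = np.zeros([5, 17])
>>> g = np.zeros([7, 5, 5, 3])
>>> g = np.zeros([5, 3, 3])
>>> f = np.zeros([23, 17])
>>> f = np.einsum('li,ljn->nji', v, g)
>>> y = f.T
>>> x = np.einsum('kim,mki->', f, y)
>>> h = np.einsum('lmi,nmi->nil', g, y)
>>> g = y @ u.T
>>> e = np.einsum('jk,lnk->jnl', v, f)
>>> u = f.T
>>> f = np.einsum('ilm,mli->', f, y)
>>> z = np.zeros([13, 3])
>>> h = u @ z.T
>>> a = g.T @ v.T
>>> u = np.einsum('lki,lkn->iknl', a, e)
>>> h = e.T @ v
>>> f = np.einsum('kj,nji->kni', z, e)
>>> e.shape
(5, 3, 3)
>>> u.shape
(5, 3, 3, 5)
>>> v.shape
(5, 17)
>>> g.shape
(17, 3, 5)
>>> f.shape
(13, 5, 3)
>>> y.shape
(17, 3, 3)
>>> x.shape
()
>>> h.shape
(3, 3, 17)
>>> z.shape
(13, 3)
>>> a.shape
(5, 3, 5)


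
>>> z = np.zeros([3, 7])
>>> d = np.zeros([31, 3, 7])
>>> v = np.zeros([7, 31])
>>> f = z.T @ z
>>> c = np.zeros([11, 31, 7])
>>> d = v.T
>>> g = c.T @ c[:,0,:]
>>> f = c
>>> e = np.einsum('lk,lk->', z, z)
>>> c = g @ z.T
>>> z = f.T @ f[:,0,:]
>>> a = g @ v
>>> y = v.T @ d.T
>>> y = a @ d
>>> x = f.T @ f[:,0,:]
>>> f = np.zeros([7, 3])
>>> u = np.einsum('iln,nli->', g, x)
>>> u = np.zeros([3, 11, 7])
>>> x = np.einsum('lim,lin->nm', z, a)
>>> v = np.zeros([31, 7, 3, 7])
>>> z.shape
(7, 31, 7)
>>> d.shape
(31, 7)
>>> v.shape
(31, 7, 3, 7)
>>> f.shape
(7, 3)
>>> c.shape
(7, 31, 3)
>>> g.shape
(7, 31, 7)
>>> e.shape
()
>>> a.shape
(7, 31, 31)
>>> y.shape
(7, 31, 7)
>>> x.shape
(31, 7)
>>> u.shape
(3, 11, 7)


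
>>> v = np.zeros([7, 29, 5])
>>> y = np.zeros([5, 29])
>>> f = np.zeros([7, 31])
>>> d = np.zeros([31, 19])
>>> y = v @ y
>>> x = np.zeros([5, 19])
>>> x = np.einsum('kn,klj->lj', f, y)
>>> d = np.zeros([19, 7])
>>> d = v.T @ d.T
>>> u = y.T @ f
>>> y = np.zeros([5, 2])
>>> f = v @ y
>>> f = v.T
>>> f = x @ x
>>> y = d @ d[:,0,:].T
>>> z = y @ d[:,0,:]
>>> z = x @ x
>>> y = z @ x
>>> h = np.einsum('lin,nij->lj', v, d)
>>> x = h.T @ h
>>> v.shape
(7, 29, 5)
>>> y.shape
(29, 29)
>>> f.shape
(29, 29)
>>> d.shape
(5, 29, 19)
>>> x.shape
(19, 19)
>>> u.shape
(29, 29, 31)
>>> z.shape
(29, 29)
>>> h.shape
(7, 19)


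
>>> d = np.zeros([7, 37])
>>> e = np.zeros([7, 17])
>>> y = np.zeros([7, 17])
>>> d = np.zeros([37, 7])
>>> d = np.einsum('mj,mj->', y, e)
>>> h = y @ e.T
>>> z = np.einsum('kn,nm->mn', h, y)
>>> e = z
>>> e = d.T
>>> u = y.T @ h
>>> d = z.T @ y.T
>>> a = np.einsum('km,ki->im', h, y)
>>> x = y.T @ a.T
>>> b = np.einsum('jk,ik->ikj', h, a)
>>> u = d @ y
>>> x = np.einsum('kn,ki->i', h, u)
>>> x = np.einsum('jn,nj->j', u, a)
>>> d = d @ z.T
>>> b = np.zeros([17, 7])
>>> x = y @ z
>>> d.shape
(7, 17)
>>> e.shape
()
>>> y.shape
(7, 17)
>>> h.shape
(7, 7)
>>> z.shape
(17, 7)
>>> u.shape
(7, 17)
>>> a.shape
(17, 7)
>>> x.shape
(7, 7)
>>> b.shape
(17, 7)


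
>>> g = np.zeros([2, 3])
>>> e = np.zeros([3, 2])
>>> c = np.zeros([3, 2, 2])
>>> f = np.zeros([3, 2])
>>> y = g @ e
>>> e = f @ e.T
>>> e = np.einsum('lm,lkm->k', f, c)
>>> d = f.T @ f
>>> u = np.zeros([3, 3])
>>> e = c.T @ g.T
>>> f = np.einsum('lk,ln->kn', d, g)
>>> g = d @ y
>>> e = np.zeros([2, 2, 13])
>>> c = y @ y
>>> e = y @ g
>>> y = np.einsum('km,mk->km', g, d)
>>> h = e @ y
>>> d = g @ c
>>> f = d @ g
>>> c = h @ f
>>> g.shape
(2, 2)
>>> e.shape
(2, 2)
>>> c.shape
(2, 2)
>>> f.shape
(2, 2)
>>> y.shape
(2, 2)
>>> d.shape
(2, 2)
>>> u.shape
(3, 3)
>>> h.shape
(2, 2)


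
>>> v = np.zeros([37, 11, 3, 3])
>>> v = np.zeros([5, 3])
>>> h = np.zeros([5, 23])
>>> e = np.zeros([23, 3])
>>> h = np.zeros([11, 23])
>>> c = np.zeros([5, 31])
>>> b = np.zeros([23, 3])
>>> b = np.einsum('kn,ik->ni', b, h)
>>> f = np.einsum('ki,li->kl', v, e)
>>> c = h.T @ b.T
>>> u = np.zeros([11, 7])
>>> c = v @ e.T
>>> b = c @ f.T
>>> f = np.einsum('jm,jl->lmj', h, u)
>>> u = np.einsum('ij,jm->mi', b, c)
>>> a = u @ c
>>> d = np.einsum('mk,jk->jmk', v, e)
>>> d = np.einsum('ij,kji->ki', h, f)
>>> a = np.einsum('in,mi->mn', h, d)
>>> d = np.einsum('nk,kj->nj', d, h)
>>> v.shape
(5, 3)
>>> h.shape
(11, 23)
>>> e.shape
(23, 3)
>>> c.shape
(5, 23)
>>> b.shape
(5, 5)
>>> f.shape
(7, 23, 11)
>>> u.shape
(23, 5)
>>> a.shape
(7, 23)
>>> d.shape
(7, 23)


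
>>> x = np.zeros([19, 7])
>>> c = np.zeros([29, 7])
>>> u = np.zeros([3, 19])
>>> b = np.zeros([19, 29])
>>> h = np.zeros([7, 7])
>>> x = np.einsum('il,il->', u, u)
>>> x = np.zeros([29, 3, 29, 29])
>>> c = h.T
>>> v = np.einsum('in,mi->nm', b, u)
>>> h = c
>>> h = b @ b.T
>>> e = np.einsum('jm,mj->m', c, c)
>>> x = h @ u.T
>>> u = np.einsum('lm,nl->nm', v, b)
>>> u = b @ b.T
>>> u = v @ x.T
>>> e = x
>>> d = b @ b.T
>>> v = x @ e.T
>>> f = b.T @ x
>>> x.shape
(19, 3)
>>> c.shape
(7, 7)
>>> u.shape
(29, 19)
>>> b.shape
(19, 29)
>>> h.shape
(19, 19)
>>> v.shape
(19, 19)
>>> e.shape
(19, 3)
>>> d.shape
(19, 19)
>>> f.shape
(29, 3)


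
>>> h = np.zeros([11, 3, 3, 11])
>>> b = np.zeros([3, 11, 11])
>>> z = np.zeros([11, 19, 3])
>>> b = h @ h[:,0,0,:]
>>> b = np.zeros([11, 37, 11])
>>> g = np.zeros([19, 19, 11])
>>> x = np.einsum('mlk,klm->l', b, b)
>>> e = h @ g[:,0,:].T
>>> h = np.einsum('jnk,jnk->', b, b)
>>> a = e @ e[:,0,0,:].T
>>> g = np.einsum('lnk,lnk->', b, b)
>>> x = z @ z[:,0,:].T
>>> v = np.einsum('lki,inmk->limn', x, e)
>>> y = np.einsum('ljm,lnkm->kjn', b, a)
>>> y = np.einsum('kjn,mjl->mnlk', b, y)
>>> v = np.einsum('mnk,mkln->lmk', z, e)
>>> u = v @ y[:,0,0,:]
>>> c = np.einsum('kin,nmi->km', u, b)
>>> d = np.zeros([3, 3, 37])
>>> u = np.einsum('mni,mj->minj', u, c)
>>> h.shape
()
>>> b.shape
(11, 37, 11)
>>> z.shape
(11, 19, 3)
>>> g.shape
()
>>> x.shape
(11, 19, 11)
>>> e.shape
(11, 3, 3, 19)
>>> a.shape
(11, 3, 3, 11)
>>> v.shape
(3, 11, 3)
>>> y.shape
(3, 11, 3, 11)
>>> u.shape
(3, 11, 11, 37)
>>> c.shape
(3, 37)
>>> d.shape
(3, 3, 37)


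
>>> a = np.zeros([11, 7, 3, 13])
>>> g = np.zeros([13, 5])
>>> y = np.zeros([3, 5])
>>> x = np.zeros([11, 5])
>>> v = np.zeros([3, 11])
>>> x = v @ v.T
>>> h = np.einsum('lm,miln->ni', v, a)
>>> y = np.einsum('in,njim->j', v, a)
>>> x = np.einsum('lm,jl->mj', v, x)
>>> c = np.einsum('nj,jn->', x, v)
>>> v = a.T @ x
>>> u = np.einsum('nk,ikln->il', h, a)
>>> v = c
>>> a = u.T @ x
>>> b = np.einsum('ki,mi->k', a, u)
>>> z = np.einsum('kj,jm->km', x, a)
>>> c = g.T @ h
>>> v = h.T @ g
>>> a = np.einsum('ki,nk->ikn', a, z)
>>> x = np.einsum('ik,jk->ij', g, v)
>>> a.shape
(3, 3, 11)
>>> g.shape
(13, 5)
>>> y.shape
(7,)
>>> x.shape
(13, 7)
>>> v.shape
(7, 5)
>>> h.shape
(13, 7)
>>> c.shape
(5, 7)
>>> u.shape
(11, 3)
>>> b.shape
(3,)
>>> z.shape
(11, 3)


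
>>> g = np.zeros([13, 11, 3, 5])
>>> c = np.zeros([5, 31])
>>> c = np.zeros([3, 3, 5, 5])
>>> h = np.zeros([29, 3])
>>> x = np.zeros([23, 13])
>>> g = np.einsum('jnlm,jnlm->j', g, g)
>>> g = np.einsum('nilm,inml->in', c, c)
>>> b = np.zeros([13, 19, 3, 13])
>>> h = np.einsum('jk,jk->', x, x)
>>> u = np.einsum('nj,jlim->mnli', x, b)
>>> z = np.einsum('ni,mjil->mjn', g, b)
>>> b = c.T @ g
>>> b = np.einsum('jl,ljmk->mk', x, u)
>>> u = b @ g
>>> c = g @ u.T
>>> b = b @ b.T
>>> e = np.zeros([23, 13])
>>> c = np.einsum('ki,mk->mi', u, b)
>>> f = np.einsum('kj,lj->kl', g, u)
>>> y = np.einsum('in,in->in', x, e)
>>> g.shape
(3, 3)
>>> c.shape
(19, 3)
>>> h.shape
()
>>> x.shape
(23, 13)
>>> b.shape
(19, 19)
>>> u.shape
(19, 3)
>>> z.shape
(13, 19, 3)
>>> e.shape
(23, 13)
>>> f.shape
(3, 19)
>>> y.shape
(23, 13)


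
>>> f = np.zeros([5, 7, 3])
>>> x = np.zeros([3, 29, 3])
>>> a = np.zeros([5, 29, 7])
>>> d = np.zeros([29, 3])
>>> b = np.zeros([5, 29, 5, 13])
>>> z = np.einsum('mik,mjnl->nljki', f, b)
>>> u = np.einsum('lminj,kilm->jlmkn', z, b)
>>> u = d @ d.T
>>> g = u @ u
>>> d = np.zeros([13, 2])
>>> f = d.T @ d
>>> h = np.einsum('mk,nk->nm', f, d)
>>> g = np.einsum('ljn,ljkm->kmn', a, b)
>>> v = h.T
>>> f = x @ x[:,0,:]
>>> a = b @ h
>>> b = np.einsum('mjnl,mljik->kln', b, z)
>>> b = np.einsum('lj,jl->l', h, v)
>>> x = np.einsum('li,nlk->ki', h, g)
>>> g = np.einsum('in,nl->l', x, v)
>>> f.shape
(3, 29, 3)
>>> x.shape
(7, 2)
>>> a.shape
(5, 29, 5, 2)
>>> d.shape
(13, 2)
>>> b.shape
(13,)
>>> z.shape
(5, 13, 29, 3, 7)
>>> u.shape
(29, 29)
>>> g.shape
(13,)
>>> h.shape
(13, 2)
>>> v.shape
(2, 13)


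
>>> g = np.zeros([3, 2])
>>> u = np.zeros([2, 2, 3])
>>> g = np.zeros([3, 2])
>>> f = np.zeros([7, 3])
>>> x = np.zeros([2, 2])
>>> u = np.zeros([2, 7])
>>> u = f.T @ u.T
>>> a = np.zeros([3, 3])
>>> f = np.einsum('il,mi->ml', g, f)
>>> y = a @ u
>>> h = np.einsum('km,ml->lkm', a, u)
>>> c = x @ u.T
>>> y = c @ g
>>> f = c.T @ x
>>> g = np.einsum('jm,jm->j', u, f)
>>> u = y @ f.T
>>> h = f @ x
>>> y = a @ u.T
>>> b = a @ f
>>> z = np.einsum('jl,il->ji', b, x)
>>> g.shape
(3,)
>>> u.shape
(2, 3)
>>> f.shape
(3, 2)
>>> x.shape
(2, 2)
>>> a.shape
(3, 3)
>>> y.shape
(3, 2)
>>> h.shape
(3, 2)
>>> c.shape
(2, 3)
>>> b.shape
(3, 2)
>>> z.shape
(3, 2)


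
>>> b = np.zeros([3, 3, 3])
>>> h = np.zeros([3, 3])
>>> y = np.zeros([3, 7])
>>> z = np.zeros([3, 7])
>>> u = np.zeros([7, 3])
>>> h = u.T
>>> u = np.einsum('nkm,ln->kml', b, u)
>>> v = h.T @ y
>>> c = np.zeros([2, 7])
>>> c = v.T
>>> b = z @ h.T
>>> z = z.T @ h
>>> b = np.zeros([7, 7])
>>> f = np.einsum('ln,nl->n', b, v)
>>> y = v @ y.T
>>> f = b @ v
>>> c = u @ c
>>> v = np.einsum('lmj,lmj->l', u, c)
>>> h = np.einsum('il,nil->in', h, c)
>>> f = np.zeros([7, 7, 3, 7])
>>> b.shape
(7, 7)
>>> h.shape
(3, 3)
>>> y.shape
(7, 3)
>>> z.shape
(7, 7)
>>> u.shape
(3, 3, 7)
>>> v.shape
(3,)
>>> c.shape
(3, 3, 7)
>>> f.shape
(7, 7, 3, 7)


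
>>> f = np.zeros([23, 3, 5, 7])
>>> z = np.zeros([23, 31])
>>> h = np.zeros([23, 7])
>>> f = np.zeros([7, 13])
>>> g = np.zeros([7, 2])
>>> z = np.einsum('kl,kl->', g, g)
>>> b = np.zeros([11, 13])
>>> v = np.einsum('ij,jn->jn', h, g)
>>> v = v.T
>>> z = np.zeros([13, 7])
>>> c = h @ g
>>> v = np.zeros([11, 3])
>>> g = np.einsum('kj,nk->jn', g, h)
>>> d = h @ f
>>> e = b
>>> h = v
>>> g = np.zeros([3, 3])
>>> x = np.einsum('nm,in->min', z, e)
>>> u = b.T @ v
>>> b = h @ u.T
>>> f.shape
(7, 13)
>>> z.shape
(13, 7)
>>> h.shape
(11, 3)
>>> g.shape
(3, 3)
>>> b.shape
(11, 13)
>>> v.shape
(11, 3)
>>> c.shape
(23, 2)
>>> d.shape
(23, 13)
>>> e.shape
(11, 13)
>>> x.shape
(7, 11, 13)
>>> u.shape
(13, 3)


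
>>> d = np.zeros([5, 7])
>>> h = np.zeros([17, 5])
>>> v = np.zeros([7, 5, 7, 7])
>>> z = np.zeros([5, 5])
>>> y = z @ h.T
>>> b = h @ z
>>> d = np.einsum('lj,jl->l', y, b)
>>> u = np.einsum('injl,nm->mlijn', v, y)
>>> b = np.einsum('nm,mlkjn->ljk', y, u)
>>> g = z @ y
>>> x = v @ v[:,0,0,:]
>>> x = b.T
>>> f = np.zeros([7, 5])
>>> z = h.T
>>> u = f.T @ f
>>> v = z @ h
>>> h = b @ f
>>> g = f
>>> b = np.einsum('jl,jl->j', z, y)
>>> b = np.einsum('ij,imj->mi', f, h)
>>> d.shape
(5,)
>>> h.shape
(7, 7, 5)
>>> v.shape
(5, 5)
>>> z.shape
(5, 17)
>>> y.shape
(5, 17)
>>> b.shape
(7, 7)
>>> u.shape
(5, 5)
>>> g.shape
(7, 5)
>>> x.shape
(7, 7, 7)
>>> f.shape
(7, 5)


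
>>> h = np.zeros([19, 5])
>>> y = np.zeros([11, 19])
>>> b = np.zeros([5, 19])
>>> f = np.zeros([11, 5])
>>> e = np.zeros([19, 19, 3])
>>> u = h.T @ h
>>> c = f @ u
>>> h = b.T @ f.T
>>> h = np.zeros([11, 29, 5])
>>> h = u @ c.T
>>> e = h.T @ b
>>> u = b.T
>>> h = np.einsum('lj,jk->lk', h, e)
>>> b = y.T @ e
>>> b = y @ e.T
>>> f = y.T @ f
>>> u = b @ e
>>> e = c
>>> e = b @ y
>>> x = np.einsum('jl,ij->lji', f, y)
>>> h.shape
(5, 19)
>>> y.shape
(11, 19)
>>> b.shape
(11, 11)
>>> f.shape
(19, 5)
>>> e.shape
(11, 19)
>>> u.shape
(11, 19)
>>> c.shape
(11, 5)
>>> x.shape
(5, 19, 11)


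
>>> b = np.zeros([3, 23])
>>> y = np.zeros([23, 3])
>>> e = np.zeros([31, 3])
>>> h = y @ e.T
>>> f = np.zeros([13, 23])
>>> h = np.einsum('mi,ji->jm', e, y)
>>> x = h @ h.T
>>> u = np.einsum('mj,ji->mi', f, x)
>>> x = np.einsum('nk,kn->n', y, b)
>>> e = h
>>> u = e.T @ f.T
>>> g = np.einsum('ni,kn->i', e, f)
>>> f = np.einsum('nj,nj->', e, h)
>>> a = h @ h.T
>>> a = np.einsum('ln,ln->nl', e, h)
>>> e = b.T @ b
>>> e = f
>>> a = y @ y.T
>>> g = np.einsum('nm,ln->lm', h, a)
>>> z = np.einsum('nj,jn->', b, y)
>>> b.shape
(3, 23)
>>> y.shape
(23, 3)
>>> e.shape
()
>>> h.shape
(23, 31)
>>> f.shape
()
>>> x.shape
(23,)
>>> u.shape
(31, 13)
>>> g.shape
(23, 31)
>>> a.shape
(23, 23)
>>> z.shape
()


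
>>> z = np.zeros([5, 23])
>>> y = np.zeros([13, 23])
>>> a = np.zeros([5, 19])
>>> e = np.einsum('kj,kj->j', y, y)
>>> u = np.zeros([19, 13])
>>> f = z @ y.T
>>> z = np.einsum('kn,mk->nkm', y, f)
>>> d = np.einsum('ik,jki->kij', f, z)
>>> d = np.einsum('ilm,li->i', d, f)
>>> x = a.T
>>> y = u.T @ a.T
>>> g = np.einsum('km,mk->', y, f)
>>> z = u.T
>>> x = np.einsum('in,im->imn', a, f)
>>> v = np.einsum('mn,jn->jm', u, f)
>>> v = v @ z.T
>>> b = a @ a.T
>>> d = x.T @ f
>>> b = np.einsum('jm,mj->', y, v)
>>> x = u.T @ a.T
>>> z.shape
(13, 19)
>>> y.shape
(13, 5)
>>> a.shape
(5, 19)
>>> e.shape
(23,)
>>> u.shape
(19, 13)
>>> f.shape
(5, 13)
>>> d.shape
(19, 13, 13)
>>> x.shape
(13, 5)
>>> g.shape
()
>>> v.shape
(5, 13)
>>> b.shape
()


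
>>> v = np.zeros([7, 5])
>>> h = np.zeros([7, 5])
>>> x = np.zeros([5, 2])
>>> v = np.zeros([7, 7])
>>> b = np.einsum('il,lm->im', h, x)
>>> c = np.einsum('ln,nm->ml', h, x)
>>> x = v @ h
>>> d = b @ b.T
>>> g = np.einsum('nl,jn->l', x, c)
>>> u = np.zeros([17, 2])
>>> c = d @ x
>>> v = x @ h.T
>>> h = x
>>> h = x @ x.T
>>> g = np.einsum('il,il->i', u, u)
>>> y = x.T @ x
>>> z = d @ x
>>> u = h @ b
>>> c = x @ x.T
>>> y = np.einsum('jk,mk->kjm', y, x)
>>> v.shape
(7, 7)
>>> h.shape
(7, 7)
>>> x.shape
(7, 5)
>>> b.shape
(7, 2)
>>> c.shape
(7, 7)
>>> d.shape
(7, 7)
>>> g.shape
(17,)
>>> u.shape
(7, 2)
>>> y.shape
(5, 5, 7)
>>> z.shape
(7, 5)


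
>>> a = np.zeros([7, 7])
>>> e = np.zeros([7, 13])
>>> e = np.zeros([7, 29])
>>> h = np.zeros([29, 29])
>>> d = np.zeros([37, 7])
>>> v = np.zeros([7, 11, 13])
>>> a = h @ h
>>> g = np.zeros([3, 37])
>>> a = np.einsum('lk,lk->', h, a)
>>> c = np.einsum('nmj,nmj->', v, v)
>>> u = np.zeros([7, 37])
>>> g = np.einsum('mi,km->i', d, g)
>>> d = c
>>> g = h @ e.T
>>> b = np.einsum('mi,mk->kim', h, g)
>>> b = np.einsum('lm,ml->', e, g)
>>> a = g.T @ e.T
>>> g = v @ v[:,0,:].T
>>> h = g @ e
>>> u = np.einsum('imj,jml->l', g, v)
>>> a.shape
(7, 7)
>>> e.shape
(7, 29)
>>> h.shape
(7, 11, 29)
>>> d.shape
()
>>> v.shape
(7, 11, 13)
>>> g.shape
(7, 11, 7)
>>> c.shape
()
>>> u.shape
(13,)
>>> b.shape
()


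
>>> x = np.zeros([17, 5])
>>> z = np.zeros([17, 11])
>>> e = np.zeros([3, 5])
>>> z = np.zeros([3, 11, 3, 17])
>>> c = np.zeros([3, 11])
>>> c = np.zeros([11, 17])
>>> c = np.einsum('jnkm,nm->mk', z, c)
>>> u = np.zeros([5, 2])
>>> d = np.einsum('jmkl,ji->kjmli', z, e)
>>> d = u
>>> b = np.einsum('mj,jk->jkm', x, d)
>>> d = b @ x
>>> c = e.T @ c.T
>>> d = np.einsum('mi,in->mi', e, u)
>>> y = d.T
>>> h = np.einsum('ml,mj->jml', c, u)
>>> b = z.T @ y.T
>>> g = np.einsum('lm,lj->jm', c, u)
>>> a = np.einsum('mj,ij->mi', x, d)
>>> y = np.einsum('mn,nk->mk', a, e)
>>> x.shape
(17, 5)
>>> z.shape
(3, 11, 3, 17)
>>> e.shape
(3, 5)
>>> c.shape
(5, 17)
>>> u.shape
(5, 2)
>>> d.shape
(3, 5)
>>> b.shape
(17, 3, 11, 5)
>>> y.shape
(17, 5)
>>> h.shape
(2, 5, 17)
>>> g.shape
(2, 17)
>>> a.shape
(17, 3)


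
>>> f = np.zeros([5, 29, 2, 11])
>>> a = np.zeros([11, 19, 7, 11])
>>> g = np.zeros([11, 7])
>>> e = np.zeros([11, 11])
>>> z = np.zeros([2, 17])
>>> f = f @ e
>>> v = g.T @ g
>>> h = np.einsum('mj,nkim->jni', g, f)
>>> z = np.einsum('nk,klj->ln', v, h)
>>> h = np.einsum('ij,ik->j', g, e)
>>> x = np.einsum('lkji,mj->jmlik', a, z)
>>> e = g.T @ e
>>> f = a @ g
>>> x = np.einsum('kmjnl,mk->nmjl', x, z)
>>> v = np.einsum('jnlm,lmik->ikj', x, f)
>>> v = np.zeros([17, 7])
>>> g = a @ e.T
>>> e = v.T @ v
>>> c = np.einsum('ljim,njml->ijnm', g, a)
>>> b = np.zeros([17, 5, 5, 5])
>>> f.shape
(11, 19, 7, 7)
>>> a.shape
(11, 19, 7, 11)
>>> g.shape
(11, 19, 7, 7)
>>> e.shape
(7, 7)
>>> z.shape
(5, 7)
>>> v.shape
(17, 7)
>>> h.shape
(7,)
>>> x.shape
(11, 5, 11, 19)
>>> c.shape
(7, 19, 11, 7)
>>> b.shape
(17, 5, 5, 5)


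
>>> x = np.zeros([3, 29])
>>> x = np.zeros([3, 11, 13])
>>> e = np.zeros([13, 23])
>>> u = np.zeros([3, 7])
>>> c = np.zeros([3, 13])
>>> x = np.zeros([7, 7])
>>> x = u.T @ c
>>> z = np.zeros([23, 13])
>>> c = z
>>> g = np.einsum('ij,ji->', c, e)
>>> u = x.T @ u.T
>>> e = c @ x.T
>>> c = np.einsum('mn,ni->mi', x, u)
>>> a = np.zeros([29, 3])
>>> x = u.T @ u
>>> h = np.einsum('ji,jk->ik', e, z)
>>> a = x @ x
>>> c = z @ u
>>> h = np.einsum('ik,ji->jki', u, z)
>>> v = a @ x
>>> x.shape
(3, 3)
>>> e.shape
(23, 7)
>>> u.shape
(13, 3)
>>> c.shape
(23, 3)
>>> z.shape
(23, 13)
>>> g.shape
()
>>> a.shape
(3, 3)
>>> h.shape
(23, 3, 13)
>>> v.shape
(3, 3)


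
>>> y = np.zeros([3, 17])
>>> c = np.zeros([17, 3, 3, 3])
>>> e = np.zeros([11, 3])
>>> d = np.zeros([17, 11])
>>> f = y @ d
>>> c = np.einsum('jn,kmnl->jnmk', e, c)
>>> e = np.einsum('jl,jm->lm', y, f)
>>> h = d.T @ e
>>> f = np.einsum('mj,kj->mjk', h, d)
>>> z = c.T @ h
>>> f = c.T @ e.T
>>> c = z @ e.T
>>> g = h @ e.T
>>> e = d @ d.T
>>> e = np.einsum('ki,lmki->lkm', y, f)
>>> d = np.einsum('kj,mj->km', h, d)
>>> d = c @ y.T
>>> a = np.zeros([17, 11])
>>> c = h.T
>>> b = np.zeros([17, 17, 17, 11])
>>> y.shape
(3, 17)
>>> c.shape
(11, 11)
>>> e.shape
(17, 3, 3)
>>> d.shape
(17, 3, 3, 3)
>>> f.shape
(17, 3, 3, 17)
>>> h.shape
(11, 11)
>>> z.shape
(17, 3, 3, 11)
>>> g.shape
(11, 17)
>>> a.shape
(17, 11)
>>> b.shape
(17, 17, 17, 11)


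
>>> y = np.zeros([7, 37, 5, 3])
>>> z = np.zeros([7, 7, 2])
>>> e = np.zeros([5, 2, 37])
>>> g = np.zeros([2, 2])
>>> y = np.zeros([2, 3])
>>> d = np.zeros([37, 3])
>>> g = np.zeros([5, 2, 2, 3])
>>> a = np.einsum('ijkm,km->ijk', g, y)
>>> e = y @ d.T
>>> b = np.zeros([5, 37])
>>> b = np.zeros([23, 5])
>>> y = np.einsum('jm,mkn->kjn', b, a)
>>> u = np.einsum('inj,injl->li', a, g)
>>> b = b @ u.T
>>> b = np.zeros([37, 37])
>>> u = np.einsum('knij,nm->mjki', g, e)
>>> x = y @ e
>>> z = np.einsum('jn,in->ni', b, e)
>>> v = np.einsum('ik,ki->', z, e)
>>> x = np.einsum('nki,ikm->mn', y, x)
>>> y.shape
(2, 23, 2)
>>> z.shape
(37, 2)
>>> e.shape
(2, 37)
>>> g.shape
(5, 2, 2, 3)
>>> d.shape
(37, 3)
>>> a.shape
(5, 2, 2)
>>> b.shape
(37, 37)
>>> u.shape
(37, 3, 5, 2)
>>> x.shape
(37, 2)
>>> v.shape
()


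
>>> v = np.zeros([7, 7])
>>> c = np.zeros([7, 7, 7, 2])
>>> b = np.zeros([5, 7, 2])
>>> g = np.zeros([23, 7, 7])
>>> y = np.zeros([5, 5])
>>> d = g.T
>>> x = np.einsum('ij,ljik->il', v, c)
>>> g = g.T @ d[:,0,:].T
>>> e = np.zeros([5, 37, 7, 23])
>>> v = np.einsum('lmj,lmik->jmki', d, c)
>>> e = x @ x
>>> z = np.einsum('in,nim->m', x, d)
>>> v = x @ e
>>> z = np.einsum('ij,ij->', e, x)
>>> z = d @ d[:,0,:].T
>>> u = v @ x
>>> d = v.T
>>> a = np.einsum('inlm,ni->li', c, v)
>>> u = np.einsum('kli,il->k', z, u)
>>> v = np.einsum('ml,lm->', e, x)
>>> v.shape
()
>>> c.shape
(7, 7, 7, 2)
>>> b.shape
(5, 7, 2)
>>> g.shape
(7, 7, 7)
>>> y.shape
(5, 5)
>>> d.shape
(7, 7)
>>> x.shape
(7, 7)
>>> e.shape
(7, 7)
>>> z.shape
(7, 7, 7)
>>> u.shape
(7,)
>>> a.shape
(7, 7)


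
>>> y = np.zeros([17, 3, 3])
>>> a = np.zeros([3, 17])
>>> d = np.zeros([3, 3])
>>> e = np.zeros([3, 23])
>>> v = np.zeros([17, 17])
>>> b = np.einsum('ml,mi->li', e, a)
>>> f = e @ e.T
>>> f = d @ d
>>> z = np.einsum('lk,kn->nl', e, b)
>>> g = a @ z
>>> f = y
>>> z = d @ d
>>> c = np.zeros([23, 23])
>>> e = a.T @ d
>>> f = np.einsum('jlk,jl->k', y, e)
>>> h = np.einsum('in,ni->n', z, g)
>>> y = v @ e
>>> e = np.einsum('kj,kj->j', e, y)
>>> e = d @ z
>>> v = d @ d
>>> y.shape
(17, 3)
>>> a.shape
(3, 17)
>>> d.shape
(3, 3)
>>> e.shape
(3, 3)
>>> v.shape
(3, 3)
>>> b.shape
(23, 17)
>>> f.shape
(3,)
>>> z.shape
(3, 3)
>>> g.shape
(3, 3)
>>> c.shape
(23, 23)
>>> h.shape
(3,)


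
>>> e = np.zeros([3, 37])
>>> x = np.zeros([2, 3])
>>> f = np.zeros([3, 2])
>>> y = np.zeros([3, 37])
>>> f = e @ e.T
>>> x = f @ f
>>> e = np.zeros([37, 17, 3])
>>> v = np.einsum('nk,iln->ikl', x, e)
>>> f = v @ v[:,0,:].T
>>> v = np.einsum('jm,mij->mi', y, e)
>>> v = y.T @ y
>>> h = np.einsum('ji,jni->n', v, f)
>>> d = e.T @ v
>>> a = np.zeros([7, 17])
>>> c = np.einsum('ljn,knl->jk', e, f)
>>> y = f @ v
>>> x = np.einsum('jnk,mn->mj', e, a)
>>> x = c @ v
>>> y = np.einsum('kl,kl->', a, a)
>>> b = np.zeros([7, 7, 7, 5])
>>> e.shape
(37, 17, 3)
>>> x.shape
(17, 37)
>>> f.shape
(37, 3, 37)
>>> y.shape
()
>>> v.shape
(37, 37)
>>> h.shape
(3,)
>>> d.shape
(3, 17, 37)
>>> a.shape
(7, 17)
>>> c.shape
(17, 37)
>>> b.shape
(7, 7, 7, 5)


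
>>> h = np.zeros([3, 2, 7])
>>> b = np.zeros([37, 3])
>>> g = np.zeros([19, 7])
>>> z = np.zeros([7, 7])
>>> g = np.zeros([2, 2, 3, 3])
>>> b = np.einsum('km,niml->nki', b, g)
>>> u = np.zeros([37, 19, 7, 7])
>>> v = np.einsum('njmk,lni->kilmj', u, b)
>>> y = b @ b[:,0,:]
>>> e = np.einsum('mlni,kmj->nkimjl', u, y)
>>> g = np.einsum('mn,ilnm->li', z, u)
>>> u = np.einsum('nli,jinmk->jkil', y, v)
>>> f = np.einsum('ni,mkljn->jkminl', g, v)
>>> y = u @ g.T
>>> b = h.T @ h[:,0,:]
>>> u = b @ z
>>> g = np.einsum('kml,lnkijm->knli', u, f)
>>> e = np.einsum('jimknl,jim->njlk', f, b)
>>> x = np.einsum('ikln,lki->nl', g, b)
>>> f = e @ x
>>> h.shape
(3, 2, 7)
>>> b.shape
(7, 2, 7)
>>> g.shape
(7, 2, 7, 37)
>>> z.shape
(7, 7)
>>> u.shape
(7, 2, 7)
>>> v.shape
(7, 2, 2, 7, 19)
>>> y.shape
(7, 19, 2, 19)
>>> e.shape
(19, 7, 2, 37)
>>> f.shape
(19, 7, 2, 7)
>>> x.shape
(37, 7)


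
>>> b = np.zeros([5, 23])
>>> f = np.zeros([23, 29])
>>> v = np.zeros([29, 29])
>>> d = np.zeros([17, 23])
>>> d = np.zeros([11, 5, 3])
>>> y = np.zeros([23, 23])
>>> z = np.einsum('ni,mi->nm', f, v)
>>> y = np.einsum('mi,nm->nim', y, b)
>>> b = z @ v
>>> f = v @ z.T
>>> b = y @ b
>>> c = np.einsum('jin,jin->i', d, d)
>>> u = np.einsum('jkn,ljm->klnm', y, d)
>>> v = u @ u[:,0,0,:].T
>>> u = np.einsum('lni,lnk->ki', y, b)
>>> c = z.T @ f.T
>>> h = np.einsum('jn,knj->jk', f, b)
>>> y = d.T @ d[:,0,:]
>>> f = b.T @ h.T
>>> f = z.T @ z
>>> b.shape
(5, 23, 29)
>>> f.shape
(29, 29)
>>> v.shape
(23, 11, 23, 23)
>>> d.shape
(11, 5, 3)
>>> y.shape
(3, 5, 3)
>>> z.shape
(23, 29)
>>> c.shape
(29, 29)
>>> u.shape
(29, 23)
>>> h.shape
(29, 5)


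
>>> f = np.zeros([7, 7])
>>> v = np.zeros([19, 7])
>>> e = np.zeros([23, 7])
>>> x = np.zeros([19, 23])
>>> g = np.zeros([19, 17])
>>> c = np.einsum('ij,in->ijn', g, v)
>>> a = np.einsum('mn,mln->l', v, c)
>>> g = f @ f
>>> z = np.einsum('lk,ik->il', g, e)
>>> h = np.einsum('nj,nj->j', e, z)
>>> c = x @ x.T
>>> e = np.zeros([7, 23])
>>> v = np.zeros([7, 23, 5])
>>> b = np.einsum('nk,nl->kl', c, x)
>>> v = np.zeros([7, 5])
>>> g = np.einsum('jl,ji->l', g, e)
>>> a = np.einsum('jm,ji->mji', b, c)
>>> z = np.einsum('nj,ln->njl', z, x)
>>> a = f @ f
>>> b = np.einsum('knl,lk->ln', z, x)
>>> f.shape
(7, 7)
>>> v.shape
(7, 5)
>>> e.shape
(7, 23)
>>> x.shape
(19, 23)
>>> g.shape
(7,)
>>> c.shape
(19, 19)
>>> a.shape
(7, 7)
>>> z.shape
(23, 7, 19)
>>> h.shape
(7,)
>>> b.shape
(19, 7)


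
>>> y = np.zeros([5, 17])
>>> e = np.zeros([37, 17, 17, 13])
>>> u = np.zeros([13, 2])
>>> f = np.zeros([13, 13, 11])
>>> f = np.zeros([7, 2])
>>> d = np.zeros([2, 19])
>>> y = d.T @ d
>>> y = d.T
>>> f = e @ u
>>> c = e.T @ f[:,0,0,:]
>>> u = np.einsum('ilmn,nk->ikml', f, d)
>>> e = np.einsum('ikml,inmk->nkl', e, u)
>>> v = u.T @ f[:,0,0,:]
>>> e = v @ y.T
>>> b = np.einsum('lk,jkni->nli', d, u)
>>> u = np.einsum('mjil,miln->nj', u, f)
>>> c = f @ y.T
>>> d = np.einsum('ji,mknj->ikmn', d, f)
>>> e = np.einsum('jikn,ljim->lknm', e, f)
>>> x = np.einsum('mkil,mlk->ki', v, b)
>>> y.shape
(19, 2)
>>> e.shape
(37, 19, 19, 2)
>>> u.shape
(2, 19)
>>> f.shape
(37, 17, 17, 2)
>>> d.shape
(19, 17, 37, 17)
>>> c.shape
(37, 17, 17, 19)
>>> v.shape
(17, 17, 19, 2)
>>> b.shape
(17, 2, 17)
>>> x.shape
(17, 19)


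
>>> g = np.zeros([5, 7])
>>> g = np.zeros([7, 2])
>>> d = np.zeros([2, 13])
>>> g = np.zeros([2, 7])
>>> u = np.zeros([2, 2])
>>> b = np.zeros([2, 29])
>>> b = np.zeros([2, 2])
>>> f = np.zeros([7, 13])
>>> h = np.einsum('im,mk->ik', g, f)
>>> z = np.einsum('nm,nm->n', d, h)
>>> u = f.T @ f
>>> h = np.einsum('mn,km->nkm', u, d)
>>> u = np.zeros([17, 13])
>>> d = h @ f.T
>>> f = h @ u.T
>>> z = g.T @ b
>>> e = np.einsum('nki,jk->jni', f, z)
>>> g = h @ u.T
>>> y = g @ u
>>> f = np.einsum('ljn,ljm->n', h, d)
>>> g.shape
(13, 2, 17)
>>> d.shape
(13, 2, 7)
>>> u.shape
(17, 13)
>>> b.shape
(2, 2)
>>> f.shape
(13,)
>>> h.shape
(13, 2, 13)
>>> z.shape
(7, 2)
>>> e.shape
(7, 13, 17)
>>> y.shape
(13, 2, 13)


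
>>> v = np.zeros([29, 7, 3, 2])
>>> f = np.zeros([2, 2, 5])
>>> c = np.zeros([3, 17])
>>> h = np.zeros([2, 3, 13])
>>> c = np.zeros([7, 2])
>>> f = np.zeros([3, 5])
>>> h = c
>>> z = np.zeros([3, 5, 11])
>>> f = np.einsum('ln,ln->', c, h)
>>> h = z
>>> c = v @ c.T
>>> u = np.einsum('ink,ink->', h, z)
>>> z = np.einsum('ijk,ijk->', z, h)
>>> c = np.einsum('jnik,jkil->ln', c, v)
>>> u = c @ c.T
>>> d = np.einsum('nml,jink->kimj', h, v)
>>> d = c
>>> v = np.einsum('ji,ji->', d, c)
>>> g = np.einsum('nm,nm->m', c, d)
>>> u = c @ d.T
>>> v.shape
()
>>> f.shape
()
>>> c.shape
(2, 7)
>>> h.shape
(3, 5, 11)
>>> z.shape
()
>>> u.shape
(2, 2)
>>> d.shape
(2, 7)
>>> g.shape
(7,)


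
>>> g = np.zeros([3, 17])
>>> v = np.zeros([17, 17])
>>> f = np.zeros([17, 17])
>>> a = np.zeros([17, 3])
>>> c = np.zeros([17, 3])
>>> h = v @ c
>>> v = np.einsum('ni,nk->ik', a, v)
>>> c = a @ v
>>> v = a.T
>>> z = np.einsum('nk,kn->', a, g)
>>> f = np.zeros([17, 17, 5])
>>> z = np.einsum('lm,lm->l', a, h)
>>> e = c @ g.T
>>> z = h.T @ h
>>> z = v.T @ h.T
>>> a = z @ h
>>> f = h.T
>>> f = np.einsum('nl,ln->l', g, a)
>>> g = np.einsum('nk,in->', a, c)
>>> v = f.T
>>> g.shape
()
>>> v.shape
(17,)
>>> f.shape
(17,)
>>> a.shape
(17, 3)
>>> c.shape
(17, 17)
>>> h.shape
(17, 3)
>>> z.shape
(17, 17)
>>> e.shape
(17, 3)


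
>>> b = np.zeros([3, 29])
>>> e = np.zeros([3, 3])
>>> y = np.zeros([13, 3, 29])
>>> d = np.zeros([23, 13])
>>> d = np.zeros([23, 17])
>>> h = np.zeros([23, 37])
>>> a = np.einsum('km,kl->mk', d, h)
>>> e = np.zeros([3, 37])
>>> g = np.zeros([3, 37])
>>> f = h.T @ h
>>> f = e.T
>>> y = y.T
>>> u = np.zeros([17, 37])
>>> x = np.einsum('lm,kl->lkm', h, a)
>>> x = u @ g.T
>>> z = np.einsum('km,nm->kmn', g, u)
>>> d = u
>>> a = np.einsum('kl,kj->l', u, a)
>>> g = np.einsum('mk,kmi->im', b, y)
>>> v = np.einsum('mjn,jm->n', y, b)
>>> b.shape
(3, 29)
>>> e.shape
(3, 37)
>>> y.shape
(29, 3, 13)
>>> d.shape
(17, 37)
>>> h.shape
(23, 37)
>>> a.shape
(37,)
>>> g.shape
(13, 3)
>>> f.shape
(37, 3)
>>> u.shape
(17, 37)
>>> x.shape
(17, 3)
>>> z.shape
(3, 37, 17)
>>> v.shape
(13,)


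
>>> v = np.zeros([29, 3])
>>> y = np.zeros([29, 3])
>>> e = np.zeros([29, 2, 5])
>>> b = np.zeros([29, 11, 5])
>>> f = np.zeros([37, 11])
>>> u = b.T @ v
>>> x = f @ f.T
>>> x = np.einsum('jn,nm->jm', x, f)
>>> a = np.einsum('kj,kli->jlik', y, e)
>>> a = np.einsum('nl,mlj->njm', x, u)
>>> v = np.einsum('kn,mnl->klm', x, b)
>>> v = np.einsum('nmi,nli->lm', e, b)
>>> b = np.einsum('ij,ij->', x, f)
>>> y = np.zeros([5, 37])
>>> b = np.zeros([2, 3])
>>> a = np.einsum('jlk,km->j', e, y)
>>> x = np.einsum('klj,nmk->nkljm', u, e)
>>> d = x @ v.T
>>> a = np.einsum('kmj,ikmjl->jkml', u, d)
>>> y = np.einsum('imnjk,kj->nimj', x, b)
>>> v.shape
(11, 2)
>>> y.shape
(11, 29, 5, 3)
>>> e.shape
(29, 2, 5)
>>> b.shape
(2, 3)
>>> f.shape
(37, 11)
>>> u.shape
(5, 11, 3)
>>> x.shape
(29, 5, 11, 3, 2)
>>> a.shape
(3, 5, 11, 11)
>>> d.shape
(29, 5, 11, 3, 11)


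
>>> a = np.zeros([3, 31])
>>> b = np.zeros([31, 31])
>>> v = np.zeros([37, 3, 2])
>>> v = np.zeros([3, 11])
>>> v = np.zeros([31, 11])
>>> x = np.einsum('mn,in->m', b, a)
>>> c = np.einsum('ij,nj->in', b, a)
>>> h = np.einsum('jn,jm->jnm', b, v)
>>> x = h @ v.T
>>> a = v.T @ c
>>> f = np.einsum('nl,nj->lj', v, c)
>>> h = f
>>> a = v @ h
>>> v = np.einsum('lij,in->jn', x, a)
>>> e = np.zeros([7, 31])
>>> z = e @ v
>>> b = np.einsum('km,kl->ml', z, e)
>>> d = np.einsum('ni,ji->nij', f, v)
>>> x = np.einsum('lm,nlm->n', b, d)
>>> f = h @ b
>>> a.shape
(31, 3)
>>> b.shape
(3, 31)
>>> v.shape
(31, 3)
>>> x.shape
(11,)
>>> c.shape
(31, 3)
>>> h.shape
(11, 3)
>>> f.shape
(11, 31)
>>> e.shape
(7, 31)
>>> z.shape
(7, 3)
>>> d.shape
(11, 3, 31)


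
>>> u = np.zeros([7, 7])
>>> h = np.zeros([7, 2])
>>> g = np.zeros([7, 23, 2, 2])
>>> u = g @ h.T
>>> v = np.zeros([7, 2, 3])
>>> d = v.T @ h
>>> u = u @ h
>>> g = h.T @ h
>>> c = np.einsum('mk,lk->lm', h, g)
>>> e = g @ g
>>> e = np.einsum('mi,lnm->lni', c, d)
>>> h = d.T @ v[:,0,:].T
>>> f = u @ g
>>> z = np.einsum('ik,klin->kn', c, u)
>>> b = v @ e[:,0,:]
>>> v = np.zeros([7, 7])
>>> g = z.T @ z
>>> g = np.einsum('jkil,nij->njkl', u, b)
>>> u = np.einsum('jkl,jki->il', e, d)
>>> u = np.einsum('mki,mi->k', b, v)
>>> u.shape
(2,)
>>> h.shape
(2, 2, 7)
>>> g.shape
(7, 7, 23, 2)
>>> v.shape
(7, 7)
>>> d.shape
(3, 2, 2)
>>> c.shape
(2, 7)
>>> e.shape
(3, 2, 7)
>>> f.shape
(7, 23, 2, 2)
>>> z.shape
(7, 2)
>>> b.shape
(7, 2, 7)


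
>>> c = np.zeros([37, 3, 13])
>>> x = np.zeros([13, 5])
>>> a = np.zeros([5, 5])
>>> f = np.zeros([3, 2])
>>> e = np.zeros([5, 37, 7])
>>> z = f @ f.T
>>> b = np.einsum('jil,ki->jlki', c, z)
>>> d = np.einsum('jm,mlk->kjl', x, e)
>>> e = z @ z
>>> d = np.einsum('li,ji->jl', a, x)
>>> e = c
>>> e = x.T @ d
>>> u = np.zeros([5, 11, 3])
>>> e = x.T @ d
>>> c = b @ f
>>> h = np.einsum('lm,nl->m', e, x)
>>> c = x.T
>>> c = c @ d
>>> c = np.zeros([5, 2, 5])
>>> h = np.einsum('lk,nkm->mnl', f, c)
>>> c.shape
(5, 2, 5)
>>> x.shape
(13, 5)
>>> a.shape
(5, 5)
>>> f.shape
(3, 2)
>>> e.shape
(5, 5)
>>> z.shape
(3, 3)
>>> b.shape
(37, 13, 3, 3)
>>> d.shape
(13, 5)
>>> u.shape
(5, 11, 3)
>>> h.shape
(5, 5, 3)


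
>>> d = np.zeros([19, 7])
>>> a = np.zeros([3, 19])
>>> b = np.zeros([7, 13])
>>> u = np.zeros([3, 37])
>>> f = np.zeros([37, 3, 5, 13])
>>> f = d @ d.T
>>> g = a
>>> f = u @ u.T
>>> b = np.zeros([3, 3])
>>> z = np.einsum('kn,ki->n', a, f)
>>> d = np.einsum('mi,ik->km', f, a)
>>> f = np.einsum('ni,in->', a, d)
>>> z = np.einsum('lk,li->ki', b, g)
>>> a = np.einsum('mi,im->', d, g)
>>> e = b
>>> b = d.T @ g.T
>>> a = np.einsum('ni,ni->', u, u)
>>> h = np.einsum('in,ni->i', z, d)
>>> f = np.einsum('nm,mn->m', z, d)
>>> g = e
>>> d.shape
(19, 3)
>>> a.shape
()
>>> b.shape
(3, 3)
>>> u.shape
(3, 37)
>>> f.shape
(19,)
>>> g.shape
(3, 3)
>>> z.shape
(3, 19)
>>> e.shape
(3, 3)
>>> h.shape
(3,)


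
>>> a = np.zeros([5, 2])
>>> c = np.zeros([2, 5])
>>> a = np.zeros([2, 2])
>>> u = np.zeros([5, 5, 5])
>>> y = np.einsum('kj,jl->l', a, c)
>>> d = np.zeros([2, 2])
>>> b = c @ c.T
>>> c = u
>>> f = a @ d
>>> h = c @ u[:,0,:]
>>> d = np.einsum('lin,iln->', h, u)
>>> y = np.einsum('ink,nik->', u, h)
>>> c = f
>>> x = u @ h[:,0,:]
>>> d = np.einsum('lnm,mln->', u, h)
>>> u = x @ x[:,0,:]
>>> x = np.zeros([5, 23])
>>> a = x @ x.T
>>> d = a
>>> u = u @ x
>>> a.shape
(5, 5)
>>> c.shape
(2, 2)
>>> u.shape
(5, 5, 23)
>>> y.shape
()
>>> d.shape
(5, 5)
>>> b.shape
(2, 2)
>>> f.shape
(2, 2)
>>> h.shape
(5, 5, 5)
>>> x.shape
(5, 23)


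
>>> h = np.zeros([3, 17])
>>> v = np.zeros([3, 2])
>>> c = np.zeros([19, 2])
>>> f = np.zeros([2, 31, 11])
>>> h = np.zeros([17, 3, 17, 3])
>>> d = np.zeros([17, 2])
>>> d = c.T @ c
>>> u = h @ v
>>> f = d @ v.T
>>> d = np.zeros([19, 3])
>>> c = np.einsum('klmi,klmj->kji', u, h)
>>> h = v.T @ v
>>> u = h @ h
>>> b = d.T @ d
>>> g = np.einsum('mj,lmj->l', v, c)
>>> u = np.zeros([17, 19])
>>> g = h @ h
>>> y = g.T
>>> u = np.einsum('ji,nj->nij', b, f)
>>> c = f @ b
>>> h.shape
(2, 2)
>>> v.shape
(3, 2)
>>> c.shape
(2, 3)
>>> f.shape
(2, 3)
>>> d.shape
(19, 3)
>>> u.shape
(2, 3, 3)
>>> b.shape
(3, 3)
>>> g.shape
(2, 2)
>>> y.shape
(2, 2)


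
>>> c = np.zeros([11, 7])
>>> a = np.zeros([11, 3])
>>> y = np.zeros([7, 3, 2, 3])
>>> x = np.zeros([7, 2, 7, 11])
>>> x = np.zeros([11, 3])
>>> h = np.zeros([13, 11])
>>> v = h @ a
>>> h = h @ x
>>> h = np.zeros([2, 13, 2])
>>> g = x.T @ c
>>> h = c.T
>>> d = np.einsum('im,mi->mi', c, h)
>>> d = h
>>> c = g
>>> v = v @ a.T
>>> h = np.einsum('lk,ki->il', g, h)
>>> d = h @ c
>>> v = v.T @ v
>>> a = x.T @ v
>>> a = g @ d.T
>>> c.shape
(3, 7)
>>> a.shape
(3, 11)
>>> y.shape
(7, 3, 2, 3)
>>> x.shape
(11, 3)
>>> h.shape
(11, 3)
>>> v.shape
(11, 11)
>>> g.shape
(3, 7)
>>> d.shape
(11, 7)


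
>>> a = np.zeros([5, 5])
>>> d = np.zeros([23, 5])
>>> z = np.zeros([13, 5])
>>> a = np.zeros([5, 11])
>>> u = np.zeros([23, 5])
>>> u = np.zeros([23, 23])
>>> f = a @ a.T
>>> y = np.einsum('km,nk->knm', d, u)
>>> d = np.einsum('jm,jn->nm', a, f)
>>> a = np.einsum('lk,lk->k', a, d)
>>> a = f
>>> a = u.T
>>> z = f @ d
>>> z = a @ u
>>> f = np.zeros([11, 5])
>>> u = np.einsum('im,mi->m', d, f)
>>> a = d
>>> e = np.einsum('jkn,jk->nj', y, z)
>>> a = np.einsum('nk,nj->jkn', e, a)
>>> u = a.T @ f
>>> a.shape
(11, 23, 5)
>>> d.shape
(5, 11)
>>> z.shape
(23, 23)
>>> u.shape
(5, 23, 5)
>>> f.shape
(11, 5)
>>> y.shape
(23, 23, 5)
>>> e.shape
(5, 23)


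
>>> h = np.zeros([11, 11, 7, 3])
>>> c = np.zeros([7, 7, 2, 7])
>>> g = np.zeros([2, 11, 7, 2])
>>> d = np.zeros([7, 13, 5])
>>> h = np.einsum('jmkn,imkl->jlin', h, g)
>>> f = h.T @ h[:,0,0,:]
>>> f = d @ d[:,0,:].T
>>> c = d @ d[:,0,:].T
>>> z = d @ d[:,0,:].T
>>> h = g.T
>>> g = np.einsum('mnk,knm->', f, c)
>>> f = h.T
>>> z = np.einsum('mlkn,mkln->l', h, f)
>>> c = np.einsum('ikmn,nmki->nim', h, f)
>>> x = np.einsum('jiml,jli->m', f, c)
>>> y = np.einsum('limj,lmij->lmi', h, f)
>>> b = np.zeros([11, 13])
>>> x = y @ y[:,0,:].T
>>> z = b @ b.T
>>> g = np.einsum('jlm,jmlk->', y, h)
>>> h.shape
(2, 7, 11, 2)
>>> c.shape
(2, 2, 11)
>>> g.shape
()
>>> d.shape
(7, 13, 5)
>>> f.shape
(2, 11, 7, 2)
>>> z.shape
(11, 11)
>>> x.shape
(2, 11, 2)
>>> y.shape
(2, 11, 7)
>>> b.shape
(11, 13)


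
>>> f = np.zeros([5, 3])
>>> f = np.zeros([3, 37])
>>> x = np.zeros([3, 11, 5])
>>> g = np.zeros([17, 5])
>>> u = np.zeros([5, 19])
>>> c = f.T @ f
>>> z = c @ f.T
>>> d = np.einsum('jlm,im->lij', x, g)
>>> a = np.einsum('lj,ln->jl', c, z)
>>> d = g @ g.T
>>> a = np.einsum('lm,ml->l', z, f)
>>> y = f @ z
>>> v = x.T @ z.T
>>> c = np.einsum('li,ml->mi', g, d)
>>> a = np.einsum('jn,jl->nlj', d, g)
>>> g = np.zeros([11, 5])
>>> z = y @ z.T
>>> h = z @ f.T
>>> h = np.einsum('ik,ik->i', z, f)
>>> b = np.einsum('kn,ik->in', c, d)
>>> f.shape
(3, 37)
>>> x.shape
(3, 11, 5)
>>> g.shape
(11, 5)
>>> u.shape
(5, 19)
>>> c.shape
(17, 5)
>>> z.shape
(3, 37)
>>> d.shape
(17, 17)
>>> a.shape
(17, 5, 17)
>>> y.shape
(3, 3)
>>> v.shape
(5, 11, 37)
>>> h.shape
(3,)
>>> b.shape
(17, 5)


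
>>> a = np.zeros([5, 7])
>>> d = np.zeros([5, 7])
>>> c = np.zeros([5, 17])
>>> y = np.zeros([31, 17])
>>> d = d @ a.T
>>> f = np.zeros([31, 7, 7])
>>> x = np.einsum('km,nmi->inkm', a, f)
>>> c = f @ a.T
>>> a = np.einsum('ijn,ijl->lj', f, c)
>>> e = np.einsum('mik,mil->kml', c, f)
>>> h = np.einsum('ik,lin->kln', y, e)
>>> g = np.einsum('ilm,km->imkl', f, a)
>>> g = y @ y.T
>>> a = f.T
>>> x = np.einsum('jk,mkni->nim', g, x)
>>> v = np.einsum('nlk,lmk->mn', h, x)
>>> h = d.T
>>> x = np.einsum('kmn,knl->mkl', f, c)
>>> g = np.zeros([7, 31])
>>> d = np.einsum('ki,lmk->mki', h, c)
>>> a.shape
(7, 7, 31)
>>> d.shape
(7, 5, 5)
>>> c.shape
(31, 7, 5)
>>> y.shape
(31, 17)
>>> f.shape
(31, 7, 7)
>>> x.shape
(7, 31, 5)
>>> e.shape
(5, 31, 7)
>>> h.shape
(5, 5)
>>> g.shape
(7, 31)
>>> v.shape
(7, 17)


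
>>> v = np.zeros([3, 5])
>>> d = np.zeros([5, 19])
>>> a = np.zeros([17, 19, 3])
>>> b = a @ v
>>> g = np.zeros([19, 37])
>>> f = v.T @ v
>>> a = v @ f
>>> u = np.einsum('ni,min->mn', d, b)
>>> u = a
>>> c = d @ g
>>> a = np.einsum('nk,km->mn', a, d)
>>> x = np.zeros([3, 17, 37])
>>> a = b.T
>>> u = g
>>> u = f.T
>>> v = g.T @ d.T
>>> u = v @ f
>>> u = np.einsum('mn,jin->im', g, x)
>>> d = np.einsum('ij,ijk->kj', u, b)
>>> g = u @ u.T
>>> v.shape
(37, 5)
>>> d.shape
(5, 19)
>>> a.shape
(5, 19, 17)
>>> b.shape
(17, 19, 5)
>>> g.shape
(17, 17)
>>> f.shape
(5, 5)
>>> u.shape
(17, 19)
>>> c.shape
(5, 37)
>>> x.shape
(3, 17, 37)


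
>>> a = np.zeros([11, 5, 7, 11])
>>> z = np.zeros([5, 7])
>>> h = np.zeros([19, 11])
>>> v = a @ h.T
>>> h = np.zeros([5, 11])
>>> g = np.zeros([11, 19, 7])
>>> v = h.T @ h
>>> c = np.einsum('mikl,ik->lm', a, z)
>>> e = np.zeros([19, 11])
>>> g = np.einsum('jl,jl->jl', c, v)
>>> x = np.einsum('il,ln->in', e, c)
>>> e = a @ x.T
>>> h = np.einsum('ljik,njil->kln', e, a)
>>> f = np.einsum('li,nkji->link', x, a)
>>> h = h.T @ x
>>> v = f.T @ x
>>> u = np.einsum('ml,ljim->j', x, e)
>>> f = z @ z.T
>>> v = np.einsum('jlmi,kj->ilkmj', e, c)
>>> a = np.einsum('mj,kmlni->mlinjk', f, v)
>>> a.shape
(5, 11, 11, 7, 5, 19)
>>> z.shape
(5, 7)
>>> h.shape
(11, 11, 11)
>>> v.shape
(19, 5, 11, 7, 11)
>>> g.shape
(11, 11)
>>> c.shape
(11, 11)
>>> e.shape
(11, 5, 7, 19)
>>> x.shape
(19, 11)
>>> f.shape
(5, 5)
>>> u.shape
(5,)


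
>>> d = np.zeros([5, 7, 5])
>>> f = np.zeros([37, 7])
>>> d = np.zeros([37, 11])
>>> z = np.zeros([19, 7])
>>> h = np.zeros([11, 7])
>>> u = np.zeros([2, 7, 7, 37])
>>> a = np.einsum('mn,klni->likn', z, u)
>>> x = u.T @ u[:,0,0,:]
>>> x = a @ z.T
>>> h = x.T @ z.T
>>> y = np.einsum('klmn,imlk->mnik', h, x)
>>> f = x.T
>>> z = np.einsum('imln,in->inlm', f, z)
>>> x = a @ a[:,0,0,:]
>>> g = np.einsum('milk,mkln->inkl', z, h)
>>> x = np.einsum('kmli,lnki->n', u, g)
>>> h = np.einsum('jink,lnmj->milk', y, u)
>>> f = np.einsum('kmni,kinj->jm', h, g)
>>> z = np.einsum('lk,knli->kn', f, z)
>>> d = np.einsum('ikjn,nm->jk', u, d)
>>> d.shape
(7, 7)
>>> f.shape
(37, 19)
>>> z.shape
(19, 7)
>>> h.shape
(7, 19, 2, 19)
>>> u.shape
(2, 7, 7, 37)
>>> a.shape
(7, 37, 2, 7)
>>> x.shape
(19,)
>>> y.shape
(37, 19, 7, 19)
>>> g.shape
(7, 19, 2, 37)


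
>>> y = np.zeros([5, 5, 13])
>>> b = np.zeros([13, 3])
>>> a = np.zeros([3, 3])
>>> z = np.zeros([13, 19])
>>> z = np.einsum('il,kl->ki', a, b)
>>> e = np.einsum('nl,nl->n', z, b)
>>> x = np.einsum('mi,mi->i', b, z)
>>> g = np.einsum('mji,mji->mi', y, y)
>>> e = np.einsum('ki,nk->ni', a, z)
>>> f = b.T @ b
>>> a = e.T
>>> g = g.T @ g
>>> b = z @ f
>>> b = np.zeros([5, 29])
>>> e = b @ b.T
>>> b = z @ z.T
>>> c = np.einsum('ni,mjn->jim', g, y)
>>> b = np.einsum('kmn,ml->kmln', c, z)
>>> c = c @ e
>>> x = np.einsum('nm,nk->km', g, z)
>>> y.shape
(5, 5, 13)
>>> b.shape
(5, 13, 3, 5)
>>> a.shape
(3, 13)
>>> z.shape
(13, 3)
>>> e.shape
(5, 5)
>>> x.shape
(3, 13)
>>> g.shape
(13, 13)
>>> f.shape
(3, 3)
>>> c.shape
(5, 13, 5)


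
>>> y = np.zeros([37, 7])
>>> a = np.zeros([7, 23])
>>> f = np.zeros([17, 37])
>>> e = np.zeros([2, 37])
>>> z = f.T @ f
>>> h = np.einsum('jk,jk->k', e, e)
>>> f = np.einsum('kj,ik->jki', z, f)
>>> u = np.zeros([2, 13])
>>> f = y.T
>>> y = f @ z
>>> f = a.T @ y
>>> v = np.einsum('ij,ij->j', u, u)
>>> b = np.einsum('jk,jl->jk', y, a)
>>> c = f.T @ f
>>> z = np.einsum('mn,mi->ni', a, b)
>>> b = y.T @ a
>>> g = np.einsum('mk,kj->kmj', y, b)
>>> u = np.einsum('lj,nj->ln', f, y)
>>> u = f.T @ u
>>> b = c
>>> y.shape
(7, 37)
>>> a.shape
(7, 23)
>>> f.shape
(23, 37)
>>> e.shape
(2, 37)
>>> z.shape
(23, 37)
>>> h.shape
(37,)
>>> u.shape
(37, 7)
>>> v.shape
(13,)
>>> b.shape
(37, 37)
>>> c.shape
(37, 37)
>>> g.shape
(37, 7, 23)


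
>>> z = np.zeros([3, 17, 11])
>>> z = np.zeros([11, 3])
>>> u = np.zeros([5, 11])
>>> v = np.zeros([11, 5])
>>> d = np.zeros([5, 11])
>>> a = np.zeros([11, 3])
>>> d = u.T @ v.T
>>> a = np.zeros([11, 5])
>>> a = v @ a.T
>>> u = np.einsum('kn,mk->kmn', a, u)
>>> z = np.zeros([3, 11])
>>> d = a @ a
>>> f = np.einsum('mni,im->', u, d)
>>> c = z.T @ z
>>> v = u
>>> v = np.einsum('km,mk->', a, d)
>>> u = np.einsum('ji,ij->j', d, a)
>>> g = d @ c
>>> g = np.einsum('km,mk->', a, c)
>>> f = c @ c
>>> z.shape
(3, 11)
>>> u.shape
(11,)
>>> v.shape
()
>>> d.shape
(11, 11)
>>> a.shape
(11, 11)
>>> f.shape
(11, 11)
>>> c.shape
(11, 11)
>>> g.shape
()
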